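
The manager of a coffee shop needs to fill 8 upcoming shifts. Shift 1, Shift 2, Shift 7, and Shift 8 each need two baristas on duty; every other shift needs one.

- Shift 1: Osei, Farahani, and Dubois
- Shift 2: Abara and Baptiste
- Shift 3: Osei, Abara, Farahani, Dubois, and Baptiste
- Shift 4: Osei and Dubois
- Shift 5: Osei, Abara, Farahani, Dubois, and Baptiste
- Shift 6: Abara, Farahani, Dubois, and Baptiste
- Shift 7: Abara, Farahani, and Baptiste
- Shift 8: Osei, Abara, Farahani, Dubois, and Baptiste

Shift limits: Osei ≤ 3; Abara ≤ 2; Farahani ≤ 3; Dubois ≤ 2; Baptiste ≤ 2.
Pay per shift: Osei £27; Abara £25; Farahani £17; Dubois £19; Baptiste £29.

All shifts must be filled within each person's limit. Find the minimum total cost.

£278

Shift 2 can only be covered by Abara and Baptiste, so that assignment is forced.
Picking the cheapest available barista for each shift independently would cost £238, but that ignores the shift limits.
An optimal schedule: Shift 1→Osei+Farahani, Shift 2→Abara+Baptiste, Shift 3→Osei, Shift 4→Osei, Shift 5→Dubois, Shift 6→Farahani, Shift 7→Abara+Farahani, Shift 8→Dubois+Baptiste.
Total: 27 + 17 + 25 + 29 + 27 + 27 + 19 + 17 + 25 + 17 + 19 + 29 = £278.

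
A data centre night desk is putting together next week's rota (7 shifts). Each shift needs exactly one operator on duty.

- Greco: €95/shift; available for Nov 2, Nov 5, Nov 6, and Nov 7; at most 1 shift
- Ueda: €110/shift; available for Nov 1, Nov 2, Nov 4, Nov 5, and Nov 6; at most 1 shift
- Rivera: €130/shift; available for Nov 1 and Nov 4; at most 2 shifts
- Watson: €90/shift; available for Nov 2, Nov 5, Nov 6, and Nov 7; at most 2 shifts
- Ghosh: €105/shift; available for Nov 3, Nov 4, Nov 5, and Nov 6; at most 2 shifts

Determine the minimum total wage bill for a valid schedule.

€725

Nov 3 can only be covered by Ghosh, so that assignment is forced.
Picking the cheapest available operator for each shift independently would cost €680, but that ignores the shift limits.
An optimal schedule: Nov 1→Ueda, Nov 2→Watson, Nov 3→Ghosh, Nov 4→Rivera, Nov 5→Watson, Nov 6→Ghosh, Nov 7→Greco.
Total: 110 + 90 + 105 + 130 + 90 + 105 + 95 = €725.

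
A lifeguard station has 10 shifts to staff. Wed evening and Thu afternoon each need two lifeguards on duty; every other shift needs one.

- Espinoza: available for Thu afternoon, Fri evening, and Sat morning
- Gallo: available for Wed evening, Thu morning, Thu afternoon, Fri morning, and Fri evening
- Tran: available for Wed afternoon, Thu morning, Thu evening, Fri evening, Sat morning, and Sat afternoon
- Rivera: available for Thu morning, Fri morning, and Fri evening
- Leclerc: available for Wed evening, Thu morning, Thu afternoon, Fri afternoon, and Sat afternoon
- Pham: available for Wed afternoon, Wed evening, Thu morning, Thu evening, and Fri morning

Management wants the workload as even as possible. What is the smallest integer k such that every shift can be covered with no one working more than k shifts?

2

With 6 lifeguards and 12 worker-slots to fill, someone must work at least ⌈12/6⌉ = 2 shifts, so k ≥ 2.
k = 2 works: Wed afternoon→Tran, Wed evening→Gallo+Pham, Thu morning→Pham, Thu afternoon→Espinoza+Gallo, Thu evening→Tran, Fri morning→Rivera, Fri afternoon→Leclerc, Fri evening→Rivera, Sat morning→Espinoza, Sat afternoon→Leclerc.
Loads: Espinoza 2, Gallo 2, Tran 2, Rivera 2, Leclerc 2, Pham 2 — all ≤ 2.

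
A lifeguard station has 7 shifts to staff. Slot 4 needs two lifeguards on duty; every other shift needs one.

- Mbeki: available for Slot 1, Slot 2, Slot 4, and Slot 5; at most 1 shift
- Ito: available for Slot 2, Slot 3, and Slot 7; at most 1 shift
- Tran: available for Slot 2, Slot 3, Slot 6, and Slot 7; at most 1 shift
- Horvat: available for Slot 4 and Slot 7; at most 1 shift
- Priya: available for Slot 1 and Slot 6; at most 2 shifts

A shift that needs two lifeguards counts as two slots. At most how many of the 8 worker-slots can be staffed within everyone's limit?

Total capacity across all lifeguards is 1+1+1+1+2 = 6, and 8 slots are needed, so at most 6 can be filled.
An assignment achieving 6: Slot 1→Priya, Slot 2→Tran, Slot 3→Ito, Slot 4→Horvat, Slot 5→Mbeki, Slot 6→Priya.
Loads: Mbeki 1/1, Ito 1/1, Tran 1/1, Horvat 1/1, Priya 2/2.

6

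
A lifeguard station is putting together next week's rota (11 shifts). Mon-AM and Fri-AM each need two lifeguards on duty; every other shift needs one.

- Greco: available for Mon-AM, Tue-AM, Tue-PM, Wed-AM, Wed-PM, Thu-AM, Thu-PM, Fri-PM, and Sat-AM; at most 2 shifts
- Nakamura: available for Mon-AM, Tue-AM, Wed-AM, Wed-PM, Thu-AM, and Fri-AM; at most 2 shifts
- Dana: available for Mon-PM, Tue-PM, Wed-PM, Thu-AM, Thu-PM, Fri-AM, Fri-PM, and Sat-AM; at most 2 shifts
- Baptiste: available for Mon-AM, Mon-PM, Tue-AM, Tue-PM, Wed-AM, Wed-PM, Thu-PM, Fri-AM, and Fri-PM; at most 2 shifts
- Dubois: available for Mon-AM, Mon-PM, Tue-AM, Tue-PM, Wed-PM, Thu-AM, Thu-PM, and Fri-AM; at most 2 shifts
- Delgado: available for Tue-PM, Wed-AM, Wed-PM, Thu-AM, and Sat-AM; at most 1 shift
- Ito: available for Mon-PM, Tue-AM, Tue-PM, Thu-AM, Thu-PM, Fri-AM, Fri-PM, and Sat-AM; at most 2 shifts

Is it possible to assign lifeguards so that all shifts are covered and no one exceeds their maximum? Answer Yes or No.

One valid schedule: Mon-AM→Nakamura+Baptiste, Mon-PM→Dana, Tue-AM→Nakamura, Tue-PM→Dubois, Wed-AM→Greco, Wed-PM→Delgado, Thu-AM→Ito, Thu-PM→Baptiste, Fri-AM→Dubois+Ito, Fri-PM→Greco, Sat-AM→Dana.
Loads: Greco 2/2, Nakamura 2/2, Dana 2/2, Baptiste 2/2, Dubois 2/2, Delgado 1/1, Ito 2/2 — all within limits.

Yes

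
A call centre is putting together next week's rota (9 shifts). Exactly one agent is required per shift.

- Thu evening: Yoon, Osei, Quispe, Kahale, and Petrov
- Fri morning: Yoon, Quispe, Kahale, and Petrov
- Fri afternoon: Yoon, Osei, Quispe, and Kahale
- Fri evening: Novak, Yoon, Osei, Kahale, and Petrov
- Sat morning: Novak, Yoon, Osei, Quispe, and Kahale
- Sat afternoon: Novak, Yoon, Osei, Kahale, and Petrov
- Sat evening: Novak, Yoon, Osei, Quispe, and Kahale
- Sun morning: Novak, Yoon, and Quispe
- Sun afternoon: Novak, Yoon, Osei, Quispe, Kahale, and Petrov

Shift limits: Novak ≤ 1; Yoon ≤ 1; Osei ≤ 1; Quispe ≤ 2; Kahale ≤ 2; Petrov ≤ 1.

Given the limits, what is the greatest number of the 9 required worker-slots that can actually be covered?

8

Total capacity across all agents is 1+1+1+2+2+1 = 8, and 9 slots are needed, so at most 8 can be filled.
An assignment achieving 8: Thu evening→Quispe, Fri morning→Yoon, Fri afternoon→Osei, Fri evening→Kahale, Sat morning→Quispe, Sat afternoon→Kahale, Sun morning→Novak, Sun afternoon→Petrov.
Loads: Novak 1/1, Yoon 1/1, Osei 1/1, Quispe 2/2, Kahale 2/2, Petrov 1/1.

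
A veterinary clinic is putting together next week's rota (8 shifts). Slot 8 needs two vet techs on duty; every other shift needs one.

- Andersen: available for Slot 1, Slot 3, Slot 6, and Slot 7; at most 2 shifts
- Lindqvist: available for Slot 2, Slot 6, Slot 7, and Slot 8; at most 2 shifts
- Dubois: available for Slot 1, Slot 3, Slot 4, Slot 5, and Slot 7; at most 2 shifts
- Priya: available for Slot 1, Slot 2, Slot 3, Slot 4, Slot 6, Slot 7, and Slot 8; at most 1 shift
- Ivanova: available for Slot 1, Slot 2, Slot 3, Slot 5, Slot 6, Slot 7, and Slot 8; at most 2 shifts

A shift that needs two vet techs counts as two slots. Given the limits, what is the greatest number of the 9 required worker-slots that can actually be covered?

Total capacity across all vet techs is 2+2+2+1+2 = 9, and 9 slots are needed, so at most 9 can be filled.
An assignment achieving 9: Slot 1→Andersen, Slot 2→Lindqvist, Slot 3→Andersen, Slot 4→Dubois, Slot 5→Dubois, Slot 6→Ivanova, Slot 7→Ivanova, Slot 8→Lindqvist+Priya.
Loads: Andersen 2/2, Lindqvist 2/2, Dubois 2/2, Priya 1/1, Ivanova 2/2.

9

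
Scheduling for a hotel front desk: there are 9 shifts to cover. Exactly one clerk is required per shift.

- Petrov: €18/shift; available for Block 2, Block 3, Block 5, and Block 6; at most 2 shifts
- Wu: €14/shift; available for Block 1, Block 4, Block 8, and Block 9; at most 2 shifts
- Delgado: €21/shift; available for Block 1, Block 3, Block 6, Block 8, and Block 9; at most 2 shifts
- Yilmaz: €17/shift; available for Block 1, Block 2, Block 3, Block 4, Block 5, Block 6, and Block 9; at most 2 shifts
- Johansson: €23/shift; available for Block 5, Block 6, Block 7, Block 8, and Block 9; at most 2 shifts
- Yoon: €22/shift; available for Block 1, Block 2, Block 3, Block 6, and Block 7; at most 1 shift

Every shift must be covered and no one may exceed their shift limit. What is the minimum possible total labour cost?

€162

Picking the cheapest available clerk for each shift independently would cost €146, but that ignores the shift limits.
An optimal schedule: Block 1→Delgado, Block 2→Yilmaz, Block 3→Petrov, Block 4→Wu, Block 5→Yilmaz, Block 6→Petrov, Block 7→Yoon, Block 8→Wu, Block 9→Delgado.
Total: 21 + 17 + 18 + 14 + 17 + 18 + 22 + 14 + 21 = €162.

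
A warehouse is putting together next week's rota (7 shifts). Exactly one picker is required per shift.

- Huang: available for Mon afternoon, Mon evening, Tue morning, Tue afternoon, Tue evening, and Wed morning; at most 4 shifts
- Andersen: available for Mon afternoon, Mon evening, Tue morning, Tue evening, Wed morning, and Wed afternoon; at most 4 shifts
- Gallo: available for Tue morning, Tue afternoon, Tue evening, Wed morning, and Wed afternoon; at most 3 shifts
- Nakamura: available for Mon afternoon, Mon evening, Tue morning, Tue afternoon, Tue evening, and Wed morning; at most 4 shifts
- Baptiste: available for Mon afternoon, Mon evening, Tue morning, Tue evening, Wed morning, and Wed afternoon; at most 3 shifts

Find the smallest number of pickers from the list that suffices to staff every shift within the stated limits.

2

7 slots to fill and no one can take more than 4, so at least ⌈7/4⌉ = 2 pickers are needed.
Huang and Andersen alone can cover everything: Mon afternoon→Huang, Mon evening→Huang, Tue morning→Huang, Tue afternoon→Huang, Tue evening→Andersen, Wed morning→Andersen, Wed afternoon→Andersen.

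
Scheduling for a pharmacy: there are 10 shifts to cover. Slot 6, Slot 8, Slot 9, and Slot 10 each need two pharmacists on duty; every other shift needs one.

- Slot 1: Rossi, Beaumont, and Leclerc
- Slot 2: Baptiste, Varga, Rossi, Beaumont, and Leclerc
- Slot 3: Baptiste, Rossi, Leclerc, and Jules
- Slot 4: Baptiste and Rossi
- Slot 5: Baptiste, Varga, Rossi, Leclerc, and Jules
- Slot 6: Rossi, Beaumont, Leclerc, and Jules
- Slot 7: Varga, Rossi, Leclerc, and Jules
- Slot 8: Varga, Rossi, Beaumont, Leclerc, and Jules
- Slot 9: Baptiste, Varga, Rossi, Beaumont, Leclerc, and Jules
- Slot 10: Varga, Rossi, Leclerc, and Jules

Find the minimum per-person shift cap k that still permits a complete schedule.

With 6 pharmacists and 14 worker-slots to fill, someone must work at least ⌈14/6⌉ = 3 shifts, so k ≥ 3.
k = 3 works: Slot 1→Rossi, Slot 2→Baptiste, Slot 3→Baptiste, Slot 4→Baptiste, Slot 5→Varga, Slot 6→Rossi+Beaumont, Slot 7→Varga, Slot 8→Beaumont+Leclerc, Slot 9→Beaumont+Leclerc, Slot 10→Varga+Rossi.
Loads: Baptiste 3, Varga 3, Rossi 3, Beaumont 3, Leclerc 2, Jules 0 — all ≤ 3.

3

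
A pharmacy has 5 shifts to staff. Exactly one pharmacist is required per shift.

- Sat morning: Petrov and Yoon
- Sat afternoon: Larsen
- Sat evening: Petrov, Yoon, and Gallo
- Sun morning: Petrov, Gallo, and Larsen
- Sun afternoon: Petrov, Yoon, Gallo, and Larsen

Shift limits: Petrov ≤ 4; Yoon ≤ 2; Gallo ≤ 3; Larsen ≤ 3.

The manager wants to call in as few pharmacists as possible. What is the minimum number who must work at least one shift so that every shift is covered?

5 slots to fill and no one can take more than 4, so at least ⌈5/4⌉ = 2 pharmacists are needed.
Petrov and Larsen alone can cover everything: Sat morning→Petrov, Sat afternoon→Larsen, Sat evening→Petrov, Sun morning→Petrov, Sun afternoon→Petrov.

2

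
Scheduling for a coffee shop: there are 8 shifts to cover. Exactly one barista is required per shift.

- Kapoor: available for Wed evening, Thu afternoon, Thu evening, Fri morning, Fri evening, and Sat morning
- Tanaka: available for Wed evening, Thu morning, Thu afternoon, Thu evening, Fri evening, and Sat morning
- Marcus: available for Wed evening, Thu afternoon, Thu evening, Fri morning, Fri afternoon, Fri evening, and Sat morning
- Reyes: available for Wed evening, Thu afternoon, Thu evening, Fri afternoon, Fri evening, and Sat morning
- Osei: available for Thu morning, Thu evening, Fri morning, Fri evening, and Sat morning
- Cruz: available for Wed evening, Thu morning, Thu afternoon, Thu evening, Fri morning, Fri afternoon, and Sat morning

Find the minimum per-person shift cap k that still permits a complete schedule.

With 6 baristas and 8 worker-slots to fill, someone must work at least ⌈8/6⌉ = 2 shifts, so k ≥ 2.
k = 2 works: Wed evening→Kapoor, Thu morning→Tanaka, Thu afternoon→Tanaka, Thu evening→Reyes, Fri morning→Kapoor, Fri afternoon→Marcus, Fri evening→Marcus, Sat morning→Reyes.
Loads: Kapoor 2, Tanaka 2, Marcus 2, Reyes 2, Osei 0, Cruz 0 — all ≤ 2.

2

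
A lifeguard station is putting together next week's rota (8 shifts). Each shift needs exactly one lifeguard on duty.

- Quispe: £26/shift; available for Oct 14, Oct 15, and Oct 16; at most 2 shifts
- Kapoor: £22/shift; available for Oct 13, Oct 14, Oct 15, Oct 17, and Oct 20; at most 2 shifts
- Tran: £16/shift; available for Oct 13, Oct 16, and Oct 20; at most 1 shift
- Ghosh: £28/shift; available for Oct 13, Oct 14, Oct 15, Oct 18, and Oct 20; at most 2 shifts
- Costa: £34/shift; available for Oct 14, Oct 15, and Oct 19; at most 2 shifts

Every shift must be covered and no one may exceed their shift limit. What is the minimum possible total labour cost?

Oct 17 can only be covered by Kapoor, so that assignment is forced.
Oct 18 can only be covered by Ghosh, so that assignment is forced.
Oct 19 can only be covered by Costa, so that assignment is forced.
Picking the cheapest available lifeguard for each shift independently would cost £176, but that ignores the shift limits.
An optimal schedule: Oct 13→Kapoor, Oct 14→Quispe, Oct 15→Ghosh, Oct 16→Quispe, Oct 17→Kapoor, Oct 18→Ghosh, Oct 19→Costa, Oct 20→Tran.
Total: 22 + 26 + 28 + 26 + 22 + 28 + 34 + 16 = £202.

£202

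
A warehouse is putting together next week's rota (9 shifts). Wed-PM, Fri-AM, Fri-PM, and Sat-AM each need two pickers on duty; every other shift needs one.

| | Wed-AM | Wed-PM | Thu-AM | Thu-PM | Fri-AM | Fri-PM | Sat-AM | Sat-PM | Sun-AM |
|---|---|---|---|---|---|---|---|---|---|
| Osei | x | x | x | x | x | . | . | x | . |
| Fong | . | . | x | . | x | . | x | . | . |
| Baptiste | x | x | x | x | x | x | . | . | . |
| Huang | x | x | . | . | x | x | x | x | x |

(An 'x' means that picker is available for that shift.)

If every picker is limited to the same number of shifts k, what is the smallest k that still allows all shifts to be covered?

4

With 4 pickers and 13 worker-slots to fill, someone must work at least ⌈13/4⌉ = 4 shifts, so k ≥ 4.
k = 4 works: Wed-AM→Osei, Wed-PM→Osei+Baptiste, Thu-AM→Fong, Thu-PM→Osei, Fri-AM→Fong+Baptiste, Fri-PM→Baptiste+Huang, Sat-AM→Fong+Huang, Sat-PM→Osei, Sun-AM→Huang.
Loads: Osei 4, Fong 3, Baptiste 3, Huang 3 — all ≤ 4.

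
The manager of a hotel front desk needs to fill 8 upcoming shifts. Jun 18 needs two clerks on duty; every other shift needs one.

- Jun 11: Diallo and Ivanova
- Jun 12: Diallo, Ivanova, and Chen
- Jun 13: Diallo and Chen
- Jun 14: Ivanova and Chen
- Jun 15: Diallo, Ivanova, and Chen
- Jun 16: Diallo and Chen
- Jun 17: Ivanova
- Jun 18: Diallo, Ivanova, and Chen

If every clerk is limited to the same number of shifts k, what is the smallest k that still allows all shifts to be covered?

With 3 clerks and 9 worker-slots to fill, someone must work at least ⌈9/3⌉ = 3 shifts, so k ≥ 3.
k = 3 works: Jun 11→Diallo, Jun 12→Chen, Jun 13→Diallo, Jun 14→Ivanova, Jun 15→Chen, Jun 16→Diallo, Jun 17→Ivanova, Jun 18→Ivanova+Chen.
Loads: Diallo 3, Ivanova 3, Chen 3 — all ≤ 3.

3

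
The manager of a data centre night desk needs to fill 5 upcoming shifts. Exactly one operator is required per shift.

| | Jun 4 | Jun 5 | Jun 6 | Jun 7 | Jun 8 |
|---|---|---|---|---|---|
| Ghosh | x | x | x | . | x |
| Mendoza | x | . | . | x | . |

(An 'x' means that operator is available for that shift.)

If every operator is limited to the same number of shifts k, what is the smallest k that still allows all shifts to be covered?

3

With 2 operators and 5 worker-slots to fill, someone must work at least ⌈5/2⌉ = 3 shifts, so k ≥ 3.
k = 3 works: Jun 4→Mendoza, Jun 5→Ghosh, Jun 6→Ghosh, Jun 7→Mendoza, Jun 8→Ghosh.
Loads: Ghosh 3, Mendoza 2 — all ≤ 3.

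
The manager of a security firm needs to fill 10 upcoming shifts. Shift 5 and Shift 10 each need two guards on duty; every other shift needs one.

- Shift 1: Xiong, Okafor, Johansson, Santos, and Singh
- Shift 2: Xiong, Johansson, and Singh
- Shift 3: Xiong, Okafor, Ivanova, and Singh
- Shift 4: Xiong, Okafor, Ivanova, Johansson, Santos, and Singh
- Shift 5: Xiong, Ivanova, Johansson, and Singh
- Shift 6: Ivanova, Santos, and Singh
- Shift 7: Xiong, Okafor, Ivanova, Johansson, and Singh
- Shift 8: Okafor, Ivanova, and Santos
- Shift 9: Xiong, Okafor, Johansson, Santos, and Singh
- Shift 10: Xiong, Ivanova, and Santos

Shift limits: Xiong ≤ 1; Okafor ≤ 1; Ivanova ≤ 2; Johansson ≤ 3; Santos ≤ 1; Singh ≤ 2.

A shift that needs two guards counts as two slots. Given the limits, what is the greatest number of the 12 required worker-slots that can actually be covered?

Total capacity across all guards is 1+1+2+3+1+2 = 10, and 12 slots are needed, so at most 10 can be filled.
An assignment achieving 10: Shift 1→Johansson, Shift 2→Xiong, Shift 3→Singh, Shift 5→Johansson+Singh, Shift 6→Ivanova, Shift 7→Johansson, Shift 8→Okafor, Shift 10→Ivanova+Santos.
Loads: Xiong 1/1, Okafor 1/1, Ivanova 2/2, Johansson 3/3, Santos 1/1, Singh 2/2.

10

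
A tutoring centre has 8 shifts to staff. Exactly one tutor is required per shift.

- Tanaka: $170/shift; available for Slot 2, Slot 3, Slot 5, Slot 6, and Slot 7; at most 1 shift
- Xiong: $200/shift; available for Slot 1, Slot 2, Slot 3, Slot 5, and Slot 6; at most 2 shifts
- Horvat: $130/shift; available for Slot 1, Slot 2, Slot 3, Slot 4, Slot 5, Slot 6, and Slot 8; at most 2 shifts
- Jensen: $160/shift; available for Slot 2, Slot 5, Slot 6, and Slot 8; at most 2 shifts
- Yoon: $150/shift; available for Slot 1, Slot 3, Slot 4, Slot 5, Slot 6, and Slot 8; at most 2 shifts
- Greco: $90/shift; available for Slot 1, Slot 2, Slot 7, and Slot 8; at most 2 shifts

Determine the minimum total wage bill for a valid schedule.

$1060

Picking the cheapest available tutor for each shift independently would cost $880, but that ignores the shift limits.
An optimal schedule: Slot 1→Greco, Slot 2→Jensen, Slot 3→Horvat, Slot 4→Horvat, Slot 5→Yoon, Slot 6→Jensen, Slot 7→Greco, Slot 8→Yoon.
Total: 90 + 160 + 130 + 130 + 150 + 160 + 90 + 150 = $1060.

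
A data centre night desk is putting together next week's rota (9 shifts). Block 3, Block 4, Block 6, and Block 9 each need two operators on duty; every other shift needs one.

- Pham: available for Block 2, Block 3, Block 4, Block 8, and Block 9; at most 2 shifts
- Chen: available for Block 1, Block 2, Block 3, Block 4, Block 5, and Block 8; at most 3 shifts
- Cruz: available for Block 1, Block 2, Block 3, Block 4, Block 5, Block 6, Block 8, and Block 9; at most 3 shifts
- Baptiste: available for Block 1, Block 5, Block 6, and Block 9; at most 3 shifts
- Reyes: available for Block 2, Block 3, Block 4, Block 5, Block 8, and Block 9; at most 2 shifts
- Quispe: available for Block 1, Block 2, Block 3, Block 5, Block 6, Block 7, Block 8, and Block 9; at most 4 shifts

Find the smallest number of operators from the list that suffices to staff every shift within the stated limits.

13 slots to fill and no one can take more than 4, so at least ⌈13/4⌉ = 4 operators are needed.
Chen, Cruz, Baptiste, and Quispe alone can cover everything: Block 1→Baptiste, Block 2→Chen, Block 3→Chen+Cruz, Block 4→Chen+Cruz, Block 5→Quispe, Block 6→Cruz+Baptiste, Block 7→Quispe, Block 8→Quispe, Block 9→Baptiste+Quispe.

4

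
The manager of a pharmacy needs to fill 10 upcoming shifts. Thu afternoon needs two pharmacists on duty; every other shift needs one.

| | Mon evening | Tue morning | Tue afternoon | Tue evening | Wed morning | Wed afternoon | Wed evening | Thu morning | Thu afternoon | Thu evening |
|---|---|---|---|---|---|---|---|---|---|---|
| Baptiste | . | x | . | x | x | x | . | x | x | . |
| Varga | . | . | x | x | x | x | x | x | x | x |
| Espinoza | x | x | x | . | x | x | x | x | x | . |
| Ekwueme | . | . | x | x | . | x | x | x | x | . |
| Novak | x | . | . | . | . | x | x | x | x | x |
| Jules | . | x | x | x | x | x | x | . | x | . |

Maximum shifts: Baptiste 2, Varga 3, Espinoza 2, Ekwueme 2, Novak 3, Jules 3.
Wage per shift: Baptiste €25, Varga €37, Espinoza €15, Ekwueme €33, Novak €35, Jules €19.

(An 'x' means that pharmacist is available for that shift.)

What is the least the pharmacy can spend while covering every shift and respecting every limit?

€273

Picking the cheapest available pharmacist for each shift independently would cost €193, but that ignores the shift limits.
An optimal schedule: Mon evening→Espinoza, Tue morning→Espinoza, Tue afternoon→Jules, Tue evening→Jules, Wed morning→Jules, Wed afternoon→Baptiste, Wed evening→Ekwueme, Thu morning→Baptiste, Thu afternoon→Ekwueme+Novak, Thu evening→Novak.
Total: 15 + 15 + 19 + 19 + 19 + 25 + 33 + 25 + 33 + 35 + 35 = €273.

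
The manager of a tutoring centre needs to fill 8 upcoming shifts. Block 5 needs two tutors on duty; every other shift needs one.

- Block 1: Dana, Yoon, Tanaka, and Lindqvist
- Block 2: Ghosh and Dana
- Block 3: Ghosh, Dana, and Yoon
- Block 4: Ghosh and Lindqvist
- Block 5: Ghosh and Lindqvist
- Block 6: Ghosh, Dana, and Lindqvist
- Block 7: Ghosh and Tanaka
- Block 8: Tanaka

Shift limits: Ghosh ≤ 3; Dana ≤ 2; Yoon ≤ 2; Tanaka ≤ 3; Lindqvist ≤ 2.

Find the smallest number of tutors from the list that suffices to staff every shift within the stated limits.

9 slots to fill and no one can take more than 3, so at least ⌈9/3⌉ = 3 tutors are needed.
Any 3 tutors together have capacity at most 3+3+2 = 8 < 9 slots, so 3 can never suffice.
Ghosh, Dana, Tanaka, and Lindqvist alone can cover everything: Block 1→Dana, Block 2→Ghosh, Block 3→Ghosh, Block 4→Lindqvist, Block 5→Ghosh+Lindqvist, Block 6→Dana, Block 7→Tanaka, Block 8→Tanaka.

4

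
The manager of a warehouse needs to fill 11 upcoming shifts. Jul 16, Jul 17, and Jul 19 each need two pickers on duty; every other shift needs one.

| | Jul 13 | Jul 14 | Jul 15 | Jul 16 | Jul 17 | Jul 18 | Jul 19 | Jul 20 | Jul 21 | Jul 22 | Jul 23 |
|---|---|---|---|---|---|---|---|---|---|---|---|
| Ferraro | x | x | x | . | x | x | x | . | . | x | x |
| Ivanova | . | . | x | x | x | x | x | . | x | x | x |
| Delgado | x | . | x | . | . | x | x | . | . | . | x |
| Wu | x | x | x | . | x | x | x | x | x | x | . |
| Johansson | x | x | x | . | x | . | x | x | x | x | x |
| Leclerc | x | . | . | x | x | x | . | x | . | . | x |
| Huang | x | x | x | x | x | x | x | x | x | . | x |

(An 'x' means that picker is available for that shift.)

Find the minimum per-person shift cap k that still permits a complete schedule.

With 7 pickers and 14 worker-slots to fill, someone must work at least ⌈14/7⌉ = 2 shifts, so k ≥ 2.
k = 2 works: Jul 13→Delgado, Jul 14→Ferraro, Jul 15→Delgado, Jul 16→Ivanova+Leclerc, Jul 17→Leclerc+Huang, Jul 18→Wu, Jul 19→Johansson+Huang, Jul 20→Wu, Jul 21→Ivanova, Jul 22→Ferraro, Jul 23→Johansson.
Loads: Ferraro 2, Ivanova 2, Delgado 2, Wu 2, Johansson 2, Leclerc 2, Huang 2 — all ≤ 2.

2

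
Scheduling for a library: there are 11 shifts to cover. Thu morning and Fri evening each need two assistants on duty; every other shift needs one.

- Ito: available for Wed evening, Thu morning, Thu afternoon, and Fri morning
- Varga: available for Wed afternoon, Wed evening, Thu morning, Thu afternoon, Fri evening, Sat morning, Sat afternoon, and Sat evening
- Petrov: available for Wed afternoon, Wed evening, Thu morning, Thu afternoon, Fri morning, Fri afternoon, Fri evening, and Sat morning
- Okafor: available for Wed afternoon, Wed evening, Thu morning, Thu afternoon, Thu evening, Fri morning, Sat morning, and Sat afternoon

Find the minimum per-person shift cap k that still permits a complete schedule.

With 4 assistants and 13 worker-slots to fill, someone must work at least ⌈13/4⌉ = 4 shifts, so k ≥ 4.
k = 4 works: Wed afternoon→Varga, Wed evening→Ito, Thu morning→Ito+Petrov, Thu afternoon→Ito, Thu evening→Okafor, Fri morning→Ito, Fri afternoon→Petrov, Fri evening→Varga+Petrov, Sat morning→Petrov, Sat afternoon→Varga, Sat evening→Varga.
Loads: Ito 4, Varga 4, Petrov 4, Okafor 1 — all ≤ 4.

4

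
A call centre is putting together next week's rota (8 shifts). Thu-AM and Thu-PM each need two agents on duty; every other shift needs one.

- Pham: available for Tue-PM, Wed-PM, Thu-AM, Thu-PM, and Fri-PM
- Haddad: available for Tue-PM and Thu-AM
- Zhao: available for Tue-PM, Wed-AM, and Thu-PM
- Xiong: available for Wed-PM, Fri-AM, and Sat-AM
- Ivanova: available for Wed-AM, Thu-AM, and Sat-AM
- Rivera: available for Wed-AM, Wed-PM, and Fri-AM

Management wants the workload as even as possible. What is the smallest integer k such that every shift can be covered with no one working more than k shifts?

2

With 6 agents and 10 worker-slots to fill, someone must work at least ⌈10/6⌉ = 2 shifts, so k ≥ 2.
k = 2 works: Tue-PM→Haddad, Wed-AM→Zhao, Wed-PM→Rivera, Thu-AM→Haddad+Ivanova, Thu-PM→Pham+Zhao, Fri-AM→Xiong, Fri-PM→Pham, Sat-AM→Xiong.
Loads: Pham 2, Haddad 2, Zhao 2, Xiong 2, Ivanova 1, Rivera 1 — all ≤ 2.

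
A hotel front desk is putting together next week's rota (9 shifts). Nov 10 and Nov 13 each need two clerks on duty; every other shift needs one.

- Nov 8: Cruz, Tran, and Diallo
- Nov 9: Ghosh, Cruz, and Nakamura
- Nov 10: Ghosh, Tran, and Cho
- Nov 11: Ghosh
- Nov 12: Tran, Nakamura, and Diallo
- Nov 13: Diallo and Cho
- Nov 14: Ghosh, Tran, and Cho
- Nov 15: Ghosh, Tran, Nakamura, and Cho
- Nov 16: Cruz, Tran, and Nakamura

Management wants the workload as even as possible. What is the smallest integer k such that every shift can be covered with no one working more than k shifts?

2

With 6 clerks and 11 worker-slots to fill, someone must work at least ⌈11/6⌉ = 2 shifts, so k ≥ 2.
k = 2 works: Nov 8→Cruz, Nov 9→Ghosh, Nov 10→Tran+Cho, Nov 11→Ghosh, Nov 12→Nakamura, Nov 13→Diallo+Cho, Nov 14→Tran, Nov 15→Nakamura, Nov 16→Cruz.
Loads: Ghosh 2, Cruz 2, Tran 2, Nakamura 2, Diallo 1, Cho 2 — all ≤ 2.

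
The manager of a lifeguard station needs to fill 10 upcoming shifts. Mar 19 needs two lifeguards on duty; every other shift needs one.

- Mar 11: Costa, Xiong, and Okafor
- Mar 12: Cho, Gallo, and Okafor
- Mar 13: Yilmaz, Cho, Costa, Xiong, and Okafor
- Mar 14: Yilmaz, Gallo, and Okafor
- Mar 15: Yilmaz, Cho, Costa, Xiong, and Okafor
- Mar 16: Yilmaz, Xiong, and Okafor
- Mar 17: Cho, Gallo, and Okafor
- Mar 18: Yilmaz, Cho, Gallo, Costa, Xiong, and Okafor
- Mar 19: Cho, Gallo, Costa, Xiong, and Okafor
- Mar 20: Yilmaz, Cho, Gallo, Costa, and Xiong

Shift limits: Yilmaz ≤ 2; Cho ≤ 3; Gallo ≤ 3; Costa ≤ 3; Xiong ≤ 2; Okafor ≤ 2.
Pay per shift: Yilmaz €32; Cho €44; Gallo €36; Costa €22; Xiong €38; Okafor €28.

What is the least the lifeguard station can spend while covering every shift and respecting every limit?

€332

Picking the cheapest available lifeguard for each shift independently would cost €272, but that ignores the shift limits.
An optimal schedule: Mar 11→Costa, Mar 12→Okafor, Mar 13→Costa, Mar 14→Okafor, Mar 15→Costa, Mar 16→Yilmaz, Mar 17→Gallo, Mar 18→Gallo, Mar 19→Gallo+Xiong, Mar 20→Yilmaz.
Total: 22 + 28 + 22 + 28 + 22 + 32 + 36 + 36 + 36 + 38 + 32 = €332.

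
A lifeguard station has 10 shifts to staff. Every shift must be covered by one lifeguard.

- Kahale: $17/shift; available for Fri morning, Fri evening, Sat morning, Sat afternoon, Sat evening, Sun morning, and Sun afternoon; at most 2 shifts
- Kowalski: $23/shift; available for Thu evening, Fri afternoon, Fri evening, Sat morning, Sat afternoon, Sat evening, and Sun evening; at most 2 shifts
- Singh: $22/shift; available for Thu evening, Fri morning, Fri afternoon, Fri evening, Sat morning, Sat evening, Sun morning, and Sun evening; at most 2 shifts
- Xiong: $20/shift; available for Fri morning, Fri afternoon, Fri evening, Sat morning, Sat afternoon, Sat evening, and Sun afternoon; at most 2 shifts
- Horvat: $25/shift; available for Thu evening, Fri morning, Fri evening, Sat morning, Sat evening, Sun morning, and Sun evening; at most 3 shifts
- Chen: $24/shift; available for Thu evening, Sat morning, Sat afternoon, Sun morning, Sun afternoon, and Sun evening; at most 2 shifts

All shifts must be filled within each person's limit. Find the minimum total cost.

Picking the cheapest available lifeguard for each shift independently would cost $183, but that ignores the shift limits.
An optimal schedule: Thu evening→Singh, Fri morning→Kahale, Fri afternoon→Xiong, Fri evening→Kowalski, Sat morning→Chen, Sat afternoon→Xiong, Sat evening→Kowalski, Sun morning→Singh, Sun afternoon→Kahale, Sun evening→Chen.
Total: 22 + 17 + 20 + 23 + 24 + 20 + 23 + 22 + 17 + 24 = $212.

$212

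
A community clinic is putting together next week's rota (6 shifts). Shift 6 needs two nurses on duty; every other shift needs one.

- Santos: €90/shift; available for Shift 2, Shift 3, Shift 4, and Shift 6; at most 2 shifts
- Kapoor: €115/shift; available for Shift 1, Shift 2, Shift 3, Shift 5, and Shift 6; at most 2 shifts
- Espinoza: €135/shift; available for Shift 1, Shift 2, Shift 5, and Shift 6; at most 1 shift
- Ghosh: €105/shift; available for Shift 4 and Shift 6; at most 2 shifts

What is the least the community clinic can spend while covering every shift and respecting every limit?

€755

Picking the cheapest available nurse for each shift independently would cost €695, but that ignores the shift limits.
An optimal schedule: Shift 1→Kapoor, Shift 2→Santos, Shift 3→Santos, Shift 4→Ghosh, Shift 5→Kapoor, Shift 6→Espinoza+Ghosh.
Total: 115 + 90 + 90 + 105 + 115 + 135 + 105 = €755.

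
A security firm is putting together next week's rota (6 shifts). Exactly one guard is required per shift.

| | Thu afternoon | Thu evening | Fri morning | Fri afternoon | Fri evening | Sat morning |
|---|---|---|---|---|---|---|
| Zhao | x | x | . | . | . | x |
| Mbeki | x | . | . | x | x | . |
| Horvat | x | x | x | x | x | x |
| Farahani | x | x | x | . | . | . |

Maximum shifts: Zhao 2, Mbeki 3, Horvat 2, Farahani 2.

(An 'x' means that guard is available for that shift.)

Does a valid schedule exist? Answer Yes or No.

Yes

One valid schedule: Thu afternoon→Mbeki, Thu evening→Zhao, Fri morning→Horvat, Fri afternoon→Mbeki, Fri evening→Mbeki, Sat morning→Zhao.
Loads: Zhao 2/2, Mbeki 3/3, Horvat 1/2, Farahani 0/2 — all within limits.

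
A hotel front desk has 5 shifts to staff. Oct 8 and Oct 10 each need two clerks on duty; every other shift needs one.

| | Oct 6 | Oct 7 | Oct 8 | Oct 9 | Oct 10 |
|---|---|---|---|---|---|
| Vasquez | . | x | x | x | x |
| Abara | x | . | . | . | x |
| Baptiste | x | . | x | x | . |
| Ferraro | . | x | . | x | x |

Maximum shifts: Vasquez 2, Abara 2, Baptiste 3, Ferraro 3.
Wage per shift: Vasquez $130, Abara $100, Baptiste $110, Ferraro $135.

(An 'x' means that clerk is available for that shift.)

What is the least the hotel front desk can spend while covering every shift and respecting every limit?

$815

Oct 8 can only be covered by Vasquez and Baptiste, so that assignment is forced.
Picking the cheapest available clerk for each shift independently would cost $810, but that ignores the shift limits.
An optimal schedule: Oct 6→Abara, Oct 7→Vasquez, Oct 8→Vasquez+Baptiste, Oct 9→Baptiste, Oct 10→Abara+Ferraro.
Total: 100 + 130 + 130 + 110 + 110 + 100 + 135 = $815.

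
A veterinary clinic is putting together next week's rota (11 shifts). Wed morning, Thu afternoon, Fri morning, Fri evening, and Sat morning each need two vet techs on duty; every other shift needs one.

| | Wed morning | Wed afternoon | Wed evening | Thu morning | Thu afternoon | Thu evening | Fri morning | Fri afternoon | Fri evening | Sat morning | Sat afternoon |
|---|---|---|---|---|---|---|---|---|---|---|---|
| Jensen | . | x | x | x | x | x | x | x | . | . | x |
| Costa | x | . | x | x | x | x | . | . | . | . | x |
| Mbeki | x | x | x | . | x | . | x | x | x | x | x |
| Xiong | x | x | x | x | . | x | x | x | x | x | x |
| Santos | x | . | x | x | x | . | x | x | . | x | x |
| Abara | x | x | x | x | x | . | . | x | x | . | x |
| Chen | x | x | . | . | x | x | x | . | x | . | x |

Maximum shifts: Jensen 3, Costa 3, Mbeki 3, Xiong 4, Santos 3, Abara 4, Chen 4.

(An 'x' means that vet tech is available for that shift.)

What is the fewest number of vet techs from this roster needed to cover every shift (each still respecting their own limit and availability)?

16 slots to fill and no one can take more than 4, so at least ⌈16/4⌉ = 4 vet techs are needed.
Any 4 vet techs together have capacity at most 4+4+4+3 = 15 < 16 slots, so 4 can never suffice.
Jensen, Costa, Mbeki, Xiong, and Santos alone can cover everything: Wed morning→Xiong+Santos, Wed afternoon→Jensen, Wed evening→Costa, Thu morning→Jensen, Thu afternoon→Costa+Santos, Thu evening→Jensen, Fri morning→Xiong+Santos, Fri afternoon→Mbeki, Fri evening→Mbeki+Xiong, Sat morning→Mbeki+Xiong, Sat afternoon→Costa.

5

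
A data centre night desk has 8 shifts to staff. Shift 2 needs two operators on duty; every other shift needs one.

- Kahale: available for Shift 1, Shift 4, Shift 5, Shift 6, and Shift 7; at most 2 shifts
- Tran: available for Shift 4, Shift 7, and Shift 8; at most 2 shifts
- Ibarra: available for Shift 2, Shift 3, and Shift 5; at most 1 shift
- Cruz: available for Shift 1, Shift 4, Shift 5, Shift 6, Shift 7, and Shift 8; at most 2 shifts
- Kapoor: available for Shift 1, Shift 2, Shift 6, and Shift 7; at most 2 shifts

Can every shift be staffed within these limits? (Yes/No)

No

Total capacity is 9 and 9 slots are needed, so capacity alone doesn't rule it out.
Shifts {Shift 2, Shift 3} need 3 worker-slots in total, but the operators available for any of those shifts (Ibarra and Kapoor) can supply at most 2 among them. So no valid schedule exists.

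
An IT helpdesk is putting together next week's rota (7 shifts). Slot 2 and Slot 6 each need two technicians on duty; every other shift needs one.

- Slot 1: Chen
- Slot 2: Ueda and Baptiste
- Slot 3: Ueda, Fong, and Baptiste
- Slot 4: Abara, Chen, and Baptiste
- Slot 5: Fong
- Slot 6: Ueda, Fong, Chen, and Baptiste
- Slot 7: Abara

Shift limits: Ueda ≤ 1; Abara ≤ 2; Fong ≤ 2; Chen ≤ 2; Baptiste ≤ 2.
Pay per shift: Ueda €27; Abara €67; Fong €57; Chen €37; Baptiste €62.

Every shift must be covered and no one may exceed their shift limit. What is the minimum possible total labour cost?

Slot 1 can only be covered by Chen, so that assignment is forced.
Slot 2 can only be covered by Ueda and Baptiste, so that assignment is forced.
Slot 5 can only be covered by Fong, so that assignment is forced.
Picking the cheapest available technician for each shift independently would cost €378, but that ignores the shift limits.
An optimal schedule: Slot 1→Chen, Slot 2→Ueda+Baptiste, Slot 3→Fong, Slot 4→Abara, Slot 5→Fong, Slot 6→Chen+Baptiste, Slot 7→Abara.
Total: 37 + 27 + 62 + 57 + 67 + 57 + 37 + 62 + 67 = €473.

€473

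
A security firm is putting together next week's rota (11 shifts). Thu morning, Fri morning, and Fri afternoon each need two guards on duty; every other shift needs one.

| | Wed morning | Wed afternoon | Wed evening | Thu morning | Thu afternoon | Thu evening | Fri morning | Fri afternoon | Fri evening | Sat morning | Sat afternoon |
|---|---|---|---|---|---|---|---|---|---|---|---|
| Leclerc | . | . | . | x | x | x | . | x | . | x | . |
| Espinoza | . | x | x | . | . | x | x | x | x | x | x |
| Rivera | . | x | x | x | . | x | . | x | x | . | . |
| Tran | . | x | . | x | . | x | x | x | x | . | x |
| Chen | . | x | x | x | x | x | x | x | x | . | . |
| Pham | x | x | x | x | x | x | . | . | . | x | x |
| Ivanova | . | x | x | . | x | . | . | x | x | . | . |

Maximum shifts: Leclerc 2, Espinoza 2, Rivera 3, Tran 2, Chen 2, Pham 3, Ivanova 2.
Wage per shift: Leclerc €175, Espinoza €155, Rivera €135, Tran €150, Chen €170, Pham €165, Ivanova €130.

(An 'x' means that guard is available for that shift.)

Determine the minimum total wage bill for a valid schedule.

Wed morning can only be covered by Pham, so that assignment is forced.
Picking the cheapest available guard for each shift independently would cost €1980, but that ignores the shift limits.
An optimal schedule: Wed morning→Pham, Wed afternoon→Rivera, Wed evening→Ivanova, Thu morning→Pham+Chen, Thu afternoon→Ivanova, Thu evening→Pham, Fri morning→Tran+Espinoza, Fri afternoon→Rivera+Chen, Fri evening→Rivera, Sat morning→Espinoza, Sat afternoon→Tran.
Total: 165 + 135 + 130 + 165 + 170 + 130 + 165 + 150 + 155 + 135 + 170 + 135 + 155 + 150 = €2110.

€2110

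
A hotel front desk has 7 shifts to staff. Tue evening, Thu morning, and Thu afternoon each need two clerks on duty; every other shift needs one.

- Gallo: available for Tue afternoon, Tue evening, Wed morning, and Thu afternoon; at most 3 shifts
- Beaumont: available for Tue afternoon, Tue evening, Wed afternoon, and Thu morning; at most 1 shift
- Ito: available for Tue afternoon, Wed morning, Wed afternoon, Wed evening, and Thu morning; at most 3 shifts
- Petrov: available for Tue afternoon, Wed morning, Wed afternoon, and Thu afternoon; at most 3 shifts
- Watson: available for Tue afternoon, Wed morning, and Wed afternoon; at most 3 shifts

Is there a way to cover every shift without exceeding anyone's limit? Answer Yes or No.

No

Total capacity is 13 and 10 slots are needed, so capacity alone doesn't rule it out.
Shifts {Tue evening, Thu morning} need 4 worker-slots in total, but the clerks available for any of those shifts (Gallo, Beaumont, and Ito) can supply at most 3 among them. So no valid schedule exists.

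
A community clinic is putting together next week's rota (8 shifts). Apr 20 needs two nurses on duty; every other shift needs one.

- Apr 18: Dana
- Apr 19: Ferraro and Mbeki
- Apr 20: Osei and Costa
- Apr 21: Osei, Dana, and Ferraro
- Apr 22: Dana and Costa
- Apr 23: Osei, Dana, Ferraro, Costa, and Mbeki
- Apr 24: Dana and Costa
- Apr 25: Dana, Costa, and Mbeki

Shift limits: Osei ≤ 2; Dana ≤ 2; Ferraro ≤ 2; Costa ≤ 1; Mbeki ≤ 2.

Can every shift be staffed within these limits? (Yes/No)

Total capacity is 9 and 9 slots are needed, so capacity alone doesn't rule it out.
Shifts {Apr 18, Apr 20, Apr 22, Apr 24} need 5 worker-slots in total, but the nurses available for any of those shifts (Osei, Dana, and Costa) can supply at most 4 among them. So no valid schedule exists.

No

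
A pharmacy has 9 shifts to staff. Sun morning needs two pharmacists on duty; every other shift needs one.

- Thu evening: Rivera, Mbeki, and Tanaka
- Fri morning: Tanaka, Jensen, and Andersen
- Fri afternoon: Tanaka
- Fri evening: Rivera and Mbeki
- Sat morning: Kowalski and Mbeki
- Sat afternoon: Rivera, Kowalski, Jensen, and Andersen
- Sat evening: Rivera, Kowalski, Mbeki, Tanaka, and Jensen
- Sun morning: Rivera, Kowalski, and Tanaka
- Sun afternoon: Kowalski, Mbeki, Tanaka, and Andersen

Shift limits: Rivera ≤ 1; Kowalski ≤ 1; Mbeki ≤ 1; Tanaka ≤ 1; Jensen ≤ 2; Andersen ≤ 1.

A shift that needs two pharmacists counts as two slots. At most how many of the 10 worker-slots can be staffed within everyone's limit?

Total capacity across all pharmacists is 1+1+1+1+2+1 = 7, and 10 slots are needed, so at most 7 can be filled.
An assignment achieving 7: Thu evening→Mbeki, Fri morning→Jensen, Fri afternoon→Tanaka, Fri evening→Rivera, Sat morning→Kowalski, Sat afternoon→Jensen, Sun afternoon→Andersen.
Loads: Rivera 1/1, Kowalski 1/1, Mbeki 1/1, Tanaka 1/1, Jensen 2/2, Andersen 1/1.

7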